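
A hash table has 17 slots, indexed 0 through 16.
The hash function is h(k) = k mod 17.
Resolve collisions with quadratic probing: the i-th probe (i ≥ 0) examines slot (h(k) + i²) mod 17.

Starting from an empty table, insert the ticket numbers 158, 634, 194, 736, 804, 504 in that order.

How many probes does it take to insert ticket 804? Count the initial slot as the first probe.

4

Insert 158: h=5, slot 5 empty => index 5.
Insert 634: h=5, slot 5 occupied => index 6.
Insert 194: h=7, slot 7 empty => index 7.
Insert 736: h=5, slots 5,6 occupied => index 9.
Insert 804: h=5, slots 5,6,9 occupied => index 14.
Insert 504: h=11, slot 11 empty => index 11.
Table: [∅, ∅, ∅, ∅, ∅, 158, 634, 194, ∅, 736, ∅, 504, ∅, ∅, 804, ∅, ∅]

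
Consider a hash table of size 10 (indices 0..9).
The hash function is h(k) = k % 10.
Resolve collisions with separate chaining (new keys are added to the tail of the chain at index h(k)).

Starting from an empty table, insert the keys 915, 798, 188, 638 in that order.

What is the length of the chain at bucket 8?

3

Insert 915: h=5, bucket 5 empty → new chain.
Insert 798: h=8, bucket 8 empty → new chain.
Insert 188: h=8, bucket 8 nonempty → append to chain.
Insert 638: h=8, bucket 8 nonempty → append to chain.
Final buckets:
0: ∅
1: ∅
2: ∅
3: ∅
4: ∅
5: 915
6: ∅
7: ∅
8: 798 -> 188 -> 638
9: ∅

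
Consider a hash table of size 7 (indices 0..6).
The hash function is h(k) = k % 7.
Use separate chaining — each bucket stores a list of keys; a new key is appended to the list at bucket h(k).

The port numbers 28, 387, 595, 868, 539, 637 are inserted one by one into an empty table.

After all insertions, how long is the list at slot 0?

5

28 → bucket 0
387 → bucket 2
595 → bucket 0 (collision)
868 → bucket 0 (collision)
539 → bucket 0 (collision)
637 → bucket 0 (collision)
Final buckets:
0: 28 -> 595 -> 868 -> 539 -> 637
1: -
2: 387
3: -
4: -
5: -
6: -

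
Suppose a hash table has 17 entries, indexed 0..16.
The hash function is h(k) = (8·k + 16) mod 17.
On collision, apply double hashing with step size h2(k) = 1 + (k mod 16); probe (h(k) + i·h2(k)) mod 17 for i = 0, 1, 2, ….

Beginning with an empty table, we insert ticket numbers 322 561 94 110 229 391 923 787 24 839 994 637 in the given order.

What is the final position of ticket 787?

Insert 322: h=8, slot 8 empty => index 8.
Insert 561: h=16, slot 16 empty => index 16.
Insert 94: h=3, slot 3 empty => index 3.
Insert 110: h=12, slot 12 empty => index 12.
Insert 229: h=12, h2=6, slot 12 occupied => index 1.
Insert 391: h=16, h2=8, slot 16 occupied => index 7.
Insert 923: h=5, slot 5 empty => index 5.
Insert 787: h=5, h2=4, slot 5 occupied => index 9.
Insert 24: h=4, slot 4 empty => index 4.
Insert 839: h=13, slot 13 empty => index 13.
Insert 994: h=12, h2=3, slot 12 occupied => index 15.
Insert 637: h=12, h2=14, slots 12,9 occupied => index 6.
Table: [∅, 229, ∅, 94, 24, 923, 637, 391, 322, 787, ∅, ∅, 110, 839, ∅, 994, 561]

9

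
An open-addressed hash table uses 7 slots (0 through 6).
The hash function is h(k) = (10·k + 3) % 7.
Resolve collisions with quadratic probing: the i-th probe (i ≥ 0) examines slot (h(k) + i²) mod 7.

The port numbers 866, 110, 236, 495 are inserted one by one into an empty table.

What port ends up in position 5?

Insert 866: h=4, slot 4 empty → index 4.
Insert 110: h=4, slot 4 occupied → index 5.
Insert 236: h=4, slots 4,5 occupied → index 1.
Insert 495: h=4, slots 4,5,1 occupied → index 6.
Table: [., 236, ., ., 866, 110, 495]

110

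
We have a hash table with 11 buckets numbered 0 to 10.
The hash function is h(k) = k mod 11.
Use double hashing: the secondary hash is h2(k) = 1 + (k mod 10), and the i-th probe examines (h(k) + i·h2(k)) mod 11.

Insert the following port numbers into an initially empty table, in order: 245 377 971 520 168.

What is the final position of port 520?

4

Insert 245: h=3, slot 3 empty => index 3.
Insert 377: h=3, h2=8, slot 3 occupied => index 0.
Insert 971: h=3, h2=2, slot 3 occupied => index 5.
Insert 520: h=3, h2=1, slot 3 occupied => index 4.
Insert 168: h=3, h2=9, slot 3 occupied => index 1.
Table: [377, 168, ., 245, 520, 971, ., ., ., ., .]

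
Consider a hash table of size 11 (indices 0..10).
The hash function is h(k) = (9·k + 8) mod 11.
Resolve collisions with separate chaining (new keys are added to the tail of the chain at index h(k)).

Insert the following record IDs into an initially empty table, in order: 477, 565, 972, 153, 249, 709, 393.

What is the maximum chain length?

477 -> bucket 0
565 -> bucket 0 (collision)
972 -> bucket 0 (collision)
153 -> bucket 10
249 -> bucket 5
709 -> bucket 9
393 -> bucket 3
Final buckets:
0: 477 -> 565 -> 972
1: ∅
2: ∅
3: 393
4: ∅
5: 249
6: ∅
7: ∅
8: ∅
9: 709
10: 153

3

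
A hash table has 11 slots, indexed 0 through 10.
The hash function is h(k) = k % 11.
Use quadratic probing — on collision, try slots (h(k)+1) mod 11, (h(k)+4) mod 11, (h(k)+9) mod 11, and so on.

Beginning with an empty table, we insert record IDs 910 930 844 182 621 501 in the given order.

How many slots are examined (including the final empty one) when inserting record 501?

910: h=8 => slot 8
930: h=6 => slot 6
844: h=8, probe 8,9 => slot 9
182: h=6, probe 6,7 => slot 7
621: h=5 => slot 5
501: h=6, probe 6,7,10 => slot 10
Table: [-, -, -, -, -, 621, 930, 182, 910, 844, 501]

3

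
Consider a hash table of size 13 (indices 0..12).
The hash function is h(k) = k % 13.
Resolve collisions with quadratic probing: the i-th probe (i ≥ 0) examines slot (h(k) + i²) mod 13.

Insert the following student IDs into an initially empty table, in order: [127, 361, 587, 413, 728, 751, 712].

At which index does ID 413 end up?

1

127 hashes to 10; slot 10 is free => place at 10.
361 hashes to 10; 10 taken => place at 11.
587 hashes to 2; slot 2 is free => place at 2.
413 hashes to 10; 10,11 taken => place at 1.
728 hashes to 0; slot 0 is free => place at 0.
751 hashes to 10; 10,11,1 taken => place at 6.
712 hashes to 10; 10,11,1,6,0 taken => place at 9.
Table: [728, 413, 587, —, —, —, 751, —, —, 712, 127, 361, —]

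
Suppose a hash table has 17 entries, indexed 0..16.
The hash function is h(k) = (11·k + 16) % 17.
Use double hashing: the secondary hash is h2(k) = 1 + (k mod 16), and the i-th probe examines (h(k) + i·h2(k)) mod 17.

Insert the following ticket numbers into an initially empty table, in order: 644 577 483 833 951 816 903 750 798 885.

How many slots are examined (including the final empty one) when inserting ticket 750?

2

644 hashes to 11; slot 11 is free => place at 11.
577 hashes to 5; slot 5 is free => place at 5.
483 hashes to 8; slot 8 is free => place at 8.
833 hashes to 16; slot 16 is free => place at 16.
951 hashes to 5, h2=8; 5 taken => place at 13.
816 hashes to 16, h2=1; 16 taken => place at 0.
903 hashes to 4; slot 4 is free => place at 4.
750 hashes to 4, h2=15; 4 taken => place at 2.
798 hashes to 5, h2=15; 5 taken => place at 3.
885 hashes to 10; slot 10 is free => place at 10.
Table: [816, ., 750, 798, 903, 577, ., ., 483, ., 885, 644, ., 951, ., ., 833]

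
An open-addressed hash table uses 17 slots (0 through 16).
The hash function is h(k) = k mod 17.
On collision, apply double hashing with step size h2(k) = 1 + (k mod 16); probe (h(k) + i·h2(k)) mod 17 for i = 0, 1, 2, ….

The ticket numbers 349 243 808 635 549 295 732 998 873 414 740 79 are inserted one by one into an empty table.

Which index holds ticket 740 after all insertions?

349: h=9 -> slot 9
243: h=5 -> slot 5
808: h=9, h2=9, probe 9,1 -> slot 1
635: h=6 -> slot 6
549: h=5, h2=6, probe 5,11 -> slot 11
295: h=6, h2=8, probe 6,14 -> slot 14
732: h=1, h2=13, probe 1,14,10 -> slot 10
998: h=12 -> slot 12
873: h=6, h2=10, probe 6,16 -> slot 16
414: h=6, h2=15, probe 6,4 -> slot 4
740: h=9, h2=5, probe 9,14,2 -> slot 2
79: h=11, h2=16, probe 11,10,9,8 -> slot 8
Table: [—, 808, 740, —, 414, 243, 635, —, 79, 349, 732, 549, 998, —, 295, —, 873]

2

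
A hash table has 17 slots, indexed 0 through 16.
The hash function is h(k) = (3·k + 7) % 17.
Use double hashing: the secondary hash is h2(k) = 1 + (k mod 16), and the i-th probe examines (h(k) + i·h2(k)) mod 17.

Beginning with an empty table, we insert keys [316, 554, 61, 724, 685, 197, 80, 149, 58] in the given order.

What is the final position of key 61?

0

Insert 316: h=3, slot 3 empty → index 3.
Insert 554: h=3, h2=11, slot 3 occupied → index 14.
Insert 61: h=3, h2=14, slot 3 occupied → index 0.
Insert 724: h=3, h2=5, slot 3 occupied → index 8.
Insert 685: h=5, slot 5 empty → index 5.
Insert 197: h=3, h2=6, slot 3 occupied → index 9.
Insert 80: h=9, h2=1, slot 9 occupied → index 10.
Insert 149: h=12, slot 12 empty → index 12.
Insert 58: h=11, slot 11 empty → index 11.
Table: [61, ., ., 316, ., 685, ., ., 724, 197, 80, 58, 149, ., 554, ., .]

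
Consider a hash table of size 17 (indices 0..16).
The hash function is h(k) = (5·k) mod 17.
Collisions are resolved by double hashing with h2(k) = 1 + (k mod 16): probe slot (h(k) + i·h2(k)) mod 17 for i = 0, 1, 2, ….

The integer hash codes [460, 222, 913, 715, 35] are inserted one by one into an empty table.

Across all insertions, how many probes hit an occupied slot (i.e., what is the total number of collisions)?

4

460 hashes to 5; slot 5 is free → place at 5.
222 hashes to 5, h2=15; 5 taken → place at 3.
913 hashes to 9; slot 9 is free → place at 9.
715 hashes to 5, h2=12; 5 taken → place at 0.
35 hashes to 5, h2=4; 5,9 taken → place at 13.
Table: [715, —, —, 222, —, 460, —, —, —, 913, —, —, —, 35, —, —, —]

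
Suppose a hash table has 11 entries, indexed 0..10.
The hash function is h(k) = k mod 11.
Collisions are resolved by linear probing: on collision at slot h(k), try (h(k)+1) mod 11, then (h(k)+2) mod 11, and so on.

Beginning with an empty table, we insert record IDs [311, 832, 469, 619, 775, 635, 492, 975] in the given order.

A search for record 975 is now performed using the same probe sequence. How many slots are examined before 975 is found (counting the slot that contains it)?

5

311 hashes to 3; slot 3 is free => place at 3.
832 hashes to 7; slot 7 is free => place at 7.
469 hashes to 7; 7 taken => place at 8.
619 hashes to 3; 3 taken => place at 4.
775 hashes to 5; slot 5 is free => place at 5.
635 hashes to 8; 8 taken => place at 9.
492 hashes to 8; 8,9 taken => place at 10.
975 hashes to 7; 7,8,9,10 taken => place at 0.
Table: [975, ∅, ∅, 311, 619, 775, ∅, 832, 469, 635, 492]
Lookup 975: h=7, probe 7,8,9,10,0 → found at 0.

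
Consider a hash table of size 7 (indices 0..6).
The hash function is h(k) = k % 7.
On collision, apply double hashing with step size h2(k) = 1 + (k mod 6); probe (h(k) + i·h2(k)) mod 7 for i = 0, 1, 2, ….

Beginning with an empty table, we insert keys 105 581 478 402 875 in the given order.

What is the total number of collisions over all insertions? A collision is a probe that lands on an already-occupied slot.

105: h=0 => slot 0
581: h=0, h2=6, probe 0,6 => slot 6
478: h=2 => slot 2
402: h=3 => slot 3
875: h=0, h2=6, probe 0,6,5 => slot 5
Table: [105, —, 478, 402, —, 875, 581]

3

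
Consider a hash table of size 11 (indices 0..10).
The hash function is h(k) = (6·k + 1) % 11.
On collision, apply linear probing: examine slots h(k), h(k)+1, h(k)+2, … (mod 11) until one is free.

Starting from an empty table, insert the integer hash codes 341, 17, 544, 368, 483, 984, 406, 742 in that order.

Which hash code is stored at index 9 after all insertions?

341 hashes to 1; slot 1 is free → place at 1.
17 hashes to 4; slot 4 is free → place at 4.
544 hashes to 9; slot 9 is free → place at 9.
368 hashes to 9; 9 taken → place at 10.
483 hashes to 6; slot 6 is free → place at 6.
984 hashes to 9; 9,10 taken → place at 0.
406 hashes to 6; 6 taken → place at 7.
742 hashes to 9; 9,10,0,1 taken → place at 2.
Table: [984, 341, 742, -, 17, -, 483, 406, -, 544, 368]

544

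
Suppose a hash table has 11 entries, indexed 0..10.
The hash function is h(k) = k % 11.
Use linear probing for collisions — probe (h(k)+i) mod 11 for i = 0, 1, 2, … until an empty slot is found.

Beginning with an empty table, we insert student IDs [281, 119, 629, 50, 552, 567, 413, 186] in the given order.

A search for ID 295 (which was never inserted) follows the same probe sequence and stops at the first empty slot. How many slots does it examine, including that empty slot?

4

281 hashes to 6; slot 6 is free -> place at 6.
119 hashes to 9; slot 9 is free -> place at 9.
629 hashes to 2; slot 2 is free -> place at 2.
50 hashes to 6; 6 taken -> place at 7.
552 hashes to 2; 2 taken -> place at 3.
567 hashes to 6; 6,7 taken -> place at 8.
413 hashes to 6; 6,7,8,9 taken -> place at 10.
186 hashes to 10; 10 taken -> place at 0.
Table: [186, -, 629, 552, -, -, 281, 50, 567, 119, 413]
Lookup 295: h=9, probe 9,10,0,1 → slot 1 empty, not found.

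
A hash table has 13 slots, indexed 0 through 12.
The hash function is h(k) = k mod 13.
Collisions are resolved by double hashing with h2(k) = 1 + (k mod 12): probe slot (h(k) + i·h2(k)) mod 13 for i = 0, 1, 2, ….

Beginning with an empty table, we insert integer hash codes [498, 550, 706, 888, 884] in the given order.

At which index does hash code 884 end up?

Insert 498: h=4, slot 4 empty → index 4.
Insert 550: h=4, h2=11, slot 4 occupied → index 2.
Insert 706: h=4, h2=11, slots 4,2 occupied → index 0.
Insert 888: h=4, h2=1, slot 4 occupied → index 5.
Insert 884: h=0, h2=9, slot 0 occupied → index 9.
Table: [706, ., 550, ., 498, 888, ., ., ., 884, ., ., .]

9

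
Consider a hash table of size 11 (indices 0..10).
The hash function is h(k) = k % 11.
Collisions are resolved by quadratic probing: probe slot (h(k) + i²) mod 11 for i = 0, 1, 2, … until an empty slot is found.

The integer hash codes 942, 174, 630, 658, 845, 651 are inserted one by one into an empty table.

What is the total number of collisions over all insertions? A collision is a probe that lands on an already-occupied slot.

5

942 hashes to 7; slot 7 is free → place at 7.
174 hashes to 9; slot 9 is free → place at 9.
630 hashes to 3; slot 3 is free → place at 3.
658 hashes to 9; 9 taken → place at 10.
845 hashes to 9; 9,10 taken → place at 2.
651 hashes to 2; 2,3 taken → place at 6.
Table: [., ., 845, 630, ., ., 651, 942, ., 174, 658]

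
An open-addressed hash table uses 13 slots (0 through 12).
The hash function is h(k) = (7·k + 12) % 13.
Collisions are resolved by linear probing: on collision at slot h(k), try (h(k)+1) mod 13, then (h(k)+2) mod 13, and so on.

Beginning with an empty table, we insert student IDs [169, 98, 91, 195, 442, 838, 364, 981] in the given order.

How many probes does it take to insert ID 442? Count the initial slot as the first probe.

Insert 169: h=12, slot 12 empty -> index 12.
Insert 98: h=9, slot 9 empty -> index 9.
Insert 91: h=12, slot 12 occupied -> index 0.
Insert 195: h=12, slots 12,0 occupied -> index 1.
Insert 442: h=12, slots 12,0,1 occupied -> index 2.
Insert 838: h=2, slot 2 occupied -> index 3.
Insert 364: h=12, slots 12,0,1,2,3 occupied -> index 4.
Insert 981: h=2, slots 2,3,4 occupied -> index 5.
Table: [91, 195, 442, 838, 364, 981, _, _, _, 98, _, _, 169]

4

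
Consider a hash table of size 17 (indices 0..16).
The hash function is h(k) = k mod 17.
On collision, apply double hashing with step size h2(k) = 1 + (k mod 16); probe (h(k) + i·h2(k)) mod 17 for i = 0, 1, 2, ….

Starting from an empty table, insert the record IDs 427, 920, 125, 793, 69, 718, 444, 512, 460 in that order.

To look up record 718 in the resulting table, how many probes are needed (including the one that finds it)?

3

427 hashes to 2; slot 2 is free => place at 2.
920 hashes to 2, h2=9; 2 taken => place at 11.
125 hashes to 6; slot 6 is free => place at 6.
793 hashes to 11, h2=10; 11 taken => place at 4.
69 hashes to 1; slot 1 is free => place at 1.
718 hashes to 4, h2=15; 4,2 taken => place at 0.
444 hashes to 2, h2=13; 2 taken => place at 15.
512 hashes to 2, h2=1; 2 taken => place at 3.
460 hashes to 1, h2=13; 1 taken => place at 14.
Table: [718, 69, 427, 512, 793, ., 125, ., ., ., ., 920, ., ., 460, 444, .]
Lookup 718: h=4, h2=15, probe 4,2,0 → found at 0.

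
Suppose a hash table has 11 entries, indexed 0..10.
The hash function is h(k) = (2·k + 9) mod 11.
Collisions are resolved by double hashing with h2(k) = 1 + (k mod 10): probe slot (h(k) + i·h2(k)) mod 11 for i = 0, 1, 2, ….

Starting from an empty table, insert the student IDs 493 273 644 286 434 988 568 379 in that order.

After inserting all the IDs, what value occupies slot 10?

493: h=5 -> slot 5
273: h=5, h2=4, probe 5,9 -> slot 9
644: h=10 -> slot 10
286: h=9, h2=7, probe 9,5,1 -> slot 1
434: h=8 -> slot 8
988: h=5, h2=9, probe 5,3 -> slot 3
568: h=1, h2=9, probe 1,10,8,6 -> slot 6
379: h=8, h2=10, probe 8,7 -> slot 7
Table: [_, 286, _, 988, _, 493, 568, 379, 434, 273, 644]

644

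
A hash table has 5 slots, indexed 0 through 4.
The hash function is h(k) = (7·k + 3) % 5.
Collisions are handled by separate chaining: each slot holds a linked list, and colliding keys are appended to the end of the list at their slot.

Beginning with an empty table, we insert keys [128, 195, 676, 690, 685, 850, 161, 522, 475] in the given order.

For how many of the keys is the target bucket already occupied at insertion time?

5

Insert 128: h=4, bucket 4 empty → new chain.
Insert 195: h=3, bucket 3 empty → new chain.
Insert 676: h=0, bucket 0 empty → new chain.
Insert 690: h=3, bucket 3 nonempty → append to chain.
Insert 685: h=3, bucket 3 nonempty → append to chain.
Insert 850: h=3, bucket 3 nonempty → append to chain.
Insert 161: h=0, bucket 0 nonempty → append to chain.
Insert 522: h=2, bucket 2 empty → new chain.
Insert 475: h=3, bucket 3 nonempty → append to chain.
Final buckets:
0: 676 -> 161
1: —
2: 522
3: 195 -> 690 -> 685 -> 850 -> 475
4: 128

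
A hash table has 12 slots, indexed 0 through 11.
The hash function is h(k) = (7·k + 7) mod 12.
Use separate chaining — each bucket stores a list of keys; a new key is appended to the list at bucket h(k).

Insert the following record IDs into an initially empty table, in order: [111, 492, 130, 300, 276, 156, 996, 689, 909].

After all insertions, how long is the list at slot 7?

5

Insert 111: h=4, bucket 4 empty → new chain.
Insert 492: h=7, bucket 7 empty → new chain.
Insert 130: h=5, bucket 5 empty → new chain.
Insert 300: h=7, bucket 7 nonempty → append to chain.
Insert 276: h=7, bucket 7 nonempty → append to chain.
Insert 156: h=7, bucket 7 nonempty → append to chain.
Insert 996: h=7, bucket 7 nonempty → append to chain.
Insert 689: h=6, bucket 6 empty → new chain.
Insert 909: h=10, bucket 10 empty → new chain.
Final buckets:
0: .
1: .
2: .
3: .
4: 111
5: 130
6: 689
7: 492 -> 300 -> 276 -> 156 -> 996
8: .
9: .
10: 909
11: .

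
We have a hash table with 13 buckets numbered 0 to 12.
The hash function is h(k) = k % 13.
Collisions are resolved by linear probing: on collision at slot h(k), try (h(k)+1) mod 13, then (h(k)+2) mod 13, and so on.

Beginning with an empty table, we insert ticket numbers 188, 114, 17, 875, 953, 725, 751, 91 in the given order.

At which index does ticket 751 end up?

12

188: h=6 -> slot 6
114: h=10 -> slot 10
17: h=4 -> slot 4
875: h=4, probe 4,5 -> slot 5
953: h=4, probe 4,5,6,7 -> slot 7
725: h=10, probe 10,11 -> slot 11
751: h=10, probe 10,11,12 -> slot 12
91: h=0 -> slot 0
Table: [91, —, —, —, 17, 875, 188, 953, —, —, 114, 725, 751]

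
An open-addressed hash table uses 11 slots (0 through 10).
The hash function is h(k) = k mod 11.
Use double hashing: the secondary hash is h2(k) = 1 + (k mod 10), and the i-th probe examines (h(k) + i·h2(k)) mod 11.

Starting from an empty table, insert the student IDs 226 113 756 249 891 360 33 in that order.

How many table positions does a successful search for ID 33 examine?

2

226: h=6 => slot 6
113: h=3 => slot 3
756: h=8 => slot 8
249: h=7 => slot 7
891: h=0 => slot 0
360: h=8, h2=1, probe 8,9 => slot 9
33: h=0, h2=4, probe 0,4 => slot 4
Table: [891, —, —, 113, 33, —, 226, 249, 756, 360, —]
Lookup 33: h=0, h2=4, probe 0,4 → found at 4.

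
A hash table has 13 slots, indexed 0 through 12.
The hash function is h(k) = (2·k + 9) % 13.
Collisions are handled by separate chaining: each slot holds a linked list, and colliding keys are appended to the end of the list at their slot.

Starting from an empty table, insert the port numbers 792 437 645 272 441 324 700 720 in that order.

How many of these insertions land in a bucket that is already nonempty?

Insert 792: h=7, bucket 7 empty -> new chain.
Insert 437: h=12, bucket 12 empty -> new chain.
Insert 645: h=12, bucket 12 nonempty -> append to chain.
Insert 272: h=7, bucket 7 nonempty -> append to chain.
Insert 441: h=7, bucket 7 nonempty -> append to chain.
Insert 324: h=7, bucket 7 nonempty -> append to chain.
Insert 700: h=5, bucket 5 empty -> new chain.
Insert 720: h=6, bucket 6 empty -> new chain.
Final buckets:
0: _
1: _
2: _
3: _
4: _
5: 700
6: 720
7: 792 -> 272 -> 441 -> 324
8: _
9: _
10: _
11: _
12: 437 -> 645

4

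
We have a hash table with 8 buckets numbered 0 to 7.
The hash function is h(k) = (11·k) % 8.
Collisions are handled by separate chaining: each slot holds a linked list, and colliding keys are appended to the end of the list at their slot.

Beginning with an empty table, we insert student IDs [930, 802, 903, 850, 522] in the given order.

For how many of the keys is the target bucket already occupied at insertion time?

930 → bucket 6
802 → bucket 6 (collision)
903 → bucket 5
850 → bucket 6 (collision)
522 → bucket 6 (collision)
Final buckets:
0: _
1: _
2: _
3: _
4: _
5: 903
6: 930 -> 802 -> 850 -> 522
7: _

3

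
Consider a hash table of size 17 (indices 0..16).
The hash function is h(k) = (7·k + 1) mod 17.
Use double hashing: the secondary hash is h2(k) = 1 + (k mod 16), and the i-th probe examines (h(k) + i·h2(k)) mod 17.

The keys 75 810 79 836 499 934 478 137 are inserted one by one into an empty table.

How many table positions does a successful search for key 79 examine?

2

75: h=16 -> slot 16
810: h=10 -> slot 10
79: h=10, h2=16, probe 10,9 -> slot 9
836: h=5 -> slot 5
499: h=9, h2=4, probe 9,13 -> slot 13
934: h=11 -> slot 11
478: h=15 -> slot 15
137: h=8 -> slot 8
Table: [∅, ∅, ∅, ∅, ∅, 836, ∅, ∅, 137, 79, 810, 934, ∅, 499, ∅, 478, 75]
Lookup 79: h=10, h2=16, probe 10,9 → found at 9.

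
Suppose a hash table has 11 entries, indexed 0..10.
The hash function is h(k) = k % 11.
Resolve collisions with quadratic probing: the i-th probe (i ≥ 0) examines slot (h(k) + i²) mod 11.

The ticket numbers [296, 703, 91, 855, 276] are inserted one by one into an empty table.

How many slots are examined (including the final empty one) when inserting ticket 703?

2

296 hashes to 10; slot 10 is free => place at 10.
703 hashes to 10; 10 taken => place at 0.
91 hashes to 3; slot 3 is free => place at 3.
855 hashes to 8; slot 8 is free => place at 8.
276 hashes to 1; slot 1 is free => place at 1.
Table: [703, 276, ∅, 91, ∅, ∅, ∅, ∅, 855, ∅, 296]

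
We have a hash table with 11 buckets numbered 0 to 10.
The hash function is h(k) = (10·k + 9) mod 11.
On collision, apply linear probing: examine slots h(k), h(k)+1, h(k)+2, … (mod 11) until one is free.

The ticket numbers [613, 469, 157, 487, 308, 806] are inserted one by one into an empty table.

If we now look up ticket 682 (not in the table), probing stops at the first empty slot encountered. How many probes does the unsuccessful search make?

613 hashes to 1; slot 1 is free => place at 1.
469 hashes to 2; slot 2 is free => place at 2.
157 hashes to 6; slot 6 is free => place at 6.
487 hashes to 6; 6 taken => place at 7.
308 hashes to 9; slot 9 is free => place at 9.
806 hashes to 6; 6,7 taken => place at 8.
Table: [-, 613, 469, -, -, -, 157, 487, 806, 308, -]
Lookup 682: h=9, probe 9,10 → slot 10 empty, not found.

2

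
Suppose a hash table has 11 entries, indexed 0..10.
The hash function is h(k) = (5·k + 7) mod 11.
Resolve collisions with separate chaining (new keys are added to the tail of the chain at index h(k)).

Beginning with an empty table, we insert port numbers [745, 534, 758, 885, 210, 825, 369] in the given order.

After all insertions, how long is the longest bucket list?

Insert 745: h=3, bucket 3 empty -> new chain.
Insert 534: h=4, bucket 4 empty -> new chain.
Insert 758: h=2, bucket 2 empty -> new chain.
Insert 885: h=10, bucket 10 empty -> new chain.
Insert 210: h=1, bucket 1 empty -> new chain.
Insert 825: h=7, bucket 7 empty -> new chain.
Insert 369: h=4, bucket 4 nonempty -> append to chain.
Final buckets:
0: ∅
1: 210
2: 758
3: 745
4: 534 -> 369
5: ∅
6: ∅
7: 825
8: ∅
9: ∅
10: 885

2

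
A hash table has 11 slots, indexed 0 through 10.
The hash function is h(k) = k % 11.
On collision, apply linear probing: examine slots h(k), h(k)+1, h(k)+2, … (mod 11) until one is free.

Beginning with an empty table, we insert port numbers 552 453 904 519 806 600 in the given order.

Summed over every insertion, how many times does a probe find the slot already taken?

552 hashes to 2; slot 2 is free -> place at 2.
453 hashes to 2; 2 taken -> place at 3.
904 hashes to 2; 2,3 taken -> place at 4.
519 hashes to 2; 2,3,4 taken -> place at 5.
806 hashes to 3; 3,4,5 taken -> place at 6.
600 hashes to 6; 6 taken -> place at 7.
Table: [∅, ∅, 552, 453, 904, 519, 806, 600, ∅, ∅, ∅]

10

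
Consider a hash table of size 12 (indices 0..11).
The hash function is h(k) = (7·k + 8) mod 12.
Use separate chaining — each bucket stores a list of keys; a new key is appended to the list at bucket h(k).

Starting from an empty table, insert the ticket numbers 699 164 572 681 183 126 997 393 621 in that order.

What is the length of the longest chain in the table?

Insert 699: h=5, bucket 5 empty → new chain.
Insert 164: h=4, bucket 4 empty → new chain.
Insert 572: h=4, bucket 4 nonempty → append to chain.
Insert 681: h=11, bucket 11 empty → new chain.
Insert 183: h=5, bucket 5 nonempty → append to chain.
Insert 126: h=2, bucket 2 empty → new chain.
Insert 997: h=3, bucket 3 empty → new chain.
Insert 393: h=11, bucket 11 nonempty → append to chain.
Insert 621: h=11, bucket 11 nonempty → append to chain.
Final buckets:
0: .
1: .
2: 126
3: 997
4: 164 -> 572
5: 699 -> 183
6: .
7: .
8: .
9: .
10: .
11: 681 -> 393 -> 621

3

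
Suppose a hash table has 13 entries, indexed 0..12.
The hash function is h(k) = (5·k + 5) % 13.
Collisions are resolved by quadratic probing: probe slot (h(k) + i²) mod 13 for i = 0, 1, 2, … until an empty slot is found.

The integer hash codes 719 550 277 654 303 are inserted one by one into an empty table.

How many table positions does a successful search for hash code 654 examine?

719 hashes to 12; slot 12 is free -> place at 12.
550 hashes to 12; 12 taken -> place at 0.
277 hashes to 12; 12,0 taken -> place at 3.
654 hashes to 12; 12,0,3 taken -> place at 8.
303 hashes to 12; 12,0,3,8 taken -> place at 2.
Table: [550, —, 303, 277, —, —, —, —, 654, —, —, —, 719]
Lookup 654: h=12, probe 12,0,3,8 → found at 8.

4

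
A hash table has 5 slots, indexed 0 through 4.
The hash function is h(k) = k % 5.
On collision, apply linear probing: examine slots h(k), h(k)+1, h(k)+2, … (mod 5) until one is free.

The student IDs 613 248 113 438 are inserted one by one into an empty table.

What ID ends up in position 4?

613: h=3 => slot 3
248: h=3, probe 3,4 => slot 4
113: h=3, probe 3,4,0 => slot 0
438: h=3, probe 3,4,0,1 => slot 1
Table: [113, 438, ., 613, 248]

248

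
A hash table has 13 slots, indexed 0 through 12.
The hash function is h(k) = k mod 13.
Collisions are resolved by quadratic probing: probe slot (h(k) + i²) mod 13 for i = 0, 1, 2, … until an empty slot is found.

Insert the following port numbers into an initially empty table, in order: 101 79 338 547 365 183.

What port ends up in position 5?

365

101: h=10 → slot 10
79: h=1 → slot 1
338: h=0 → slot 0
547: h=1, probe 1,2 → slot 2
365: h=1, probe 1,2,5 → slot 5
183: h=1, probe 1,2,5,10,4 → slot 4
Table: [338, 79, 547, _, 183, 365, _, _, _, _, 101, _, _]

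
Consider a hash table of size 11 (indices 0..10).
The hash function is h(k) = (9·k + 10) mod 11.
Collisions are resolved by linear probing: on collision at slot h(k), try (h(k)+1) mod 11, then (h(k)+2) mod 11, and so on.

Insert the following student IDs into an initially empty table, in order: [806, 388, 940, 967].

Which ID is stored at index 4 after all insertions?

806 hashes to 4; slot 4 is free => place at 4.
388 hashes to 4; 4 taken => place at 5.
940 hashes to 0; slot 0 is free => place at 0.
967 hashes to 1; slot 1 is free => place at 1.
Table: [940, 967, -, -, 806, 388, -, -, -, -, -]

806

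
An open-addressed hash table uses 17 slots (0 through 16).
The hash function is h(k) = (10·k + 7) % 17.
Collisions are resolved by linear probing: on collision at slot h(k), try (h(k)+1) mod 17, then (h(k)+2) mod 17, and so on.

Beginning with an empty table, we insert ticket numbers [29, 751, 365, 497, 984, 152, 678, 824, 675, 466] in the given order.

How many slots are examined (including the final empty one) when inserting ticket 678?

2

29 hashes to 8; slot 8 is free → place at 8.
751 hashes to 3; slot 3 is free → place at 3.
365 hashes to 2; slot 2 is free → place at 2.
497 hashes to 13; slot 13 is free → place at 13.
984 hashes to 4; slot 4 is free → place at 4.
152 hashes to 14; slot 14 is free → place at 14.
678 hashes to 4; 4 taken → place at 5.
824 hashes to 2; 2,3,4,5 taken → place at 6.
675 hashes to 8; 8 taken → place at 9.
466 hashes to 9; 9 taken → place at 10.
Table: [∅, ∅, 365, 751, 984, 678, 824, ∅, 29, 675, 466, ∅, ∅, 497, 152, ∅, ∅]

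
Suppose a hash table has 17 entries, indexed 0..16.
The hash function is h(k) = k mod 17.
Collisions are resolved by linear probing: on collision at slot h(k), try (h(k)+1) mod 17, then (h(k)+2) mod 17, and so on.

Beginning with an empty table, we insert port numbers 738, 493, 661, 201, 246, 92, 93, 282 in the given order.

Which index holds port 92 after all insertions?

738: h=7 => slot 7
493: h=0 => slot 0
661: h=15 => slot 15
201: h=14 => slot 14
246: h=8 => slot 8
92: h=7, probe 7,8,9 => slot 9
93: h=8, probe 8,9,10 => slot 10
282: h=10, probe 10,11 => slot 11
Table: [493, —, —, —, —, —, —, 738, 246, 92, 93, 282, —, —, 201, 661, —]

9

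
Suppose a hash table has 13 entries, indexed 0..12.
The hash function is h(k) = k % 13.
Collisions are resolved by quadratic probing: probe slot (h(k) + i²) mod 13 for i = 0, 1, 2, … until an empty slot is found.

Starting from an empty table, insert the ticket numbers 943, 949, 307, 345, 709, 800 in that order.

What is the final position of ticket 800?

10

943 hashes to 7; slot 7 is free -> place at 7.
949 hashes to 0; slot 0 is free -> place at 0.
307 hashes to 8; slot 8 is free -> place at 8.
345 hashes to 7; 7,8 taken -> place at 11.
709 hashes to 7; 7,8,11 taken -> place at 3.
800 hashes to 7; 7,8,11,3 taken -> place at 10.
Table: [949, -, -, 709, -, -, -, 943, 307, -, 800, 345, -]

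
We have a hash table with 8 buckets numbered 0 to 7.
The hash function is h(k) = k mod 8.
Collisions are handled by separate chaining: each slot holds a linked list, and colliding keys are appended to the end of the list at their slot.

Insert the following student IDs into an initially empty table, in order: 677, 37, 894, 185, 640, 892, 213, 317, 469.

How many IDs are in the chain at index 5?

5

Insert 677: h=5, bucket 5 empty → new chain.
Insert 37: h=5, bucket 5 nonempty → append to chain.
Insert 894: h=6, bucket 6 empty → new chain.
Insert 185: h=1, bucket 1 empty → new chain.
Insert 640: h=0, bucket 0 empty → new chain.
Insert 892: h=4, bucket 4 empty → new chain.
Insert 213: h=5, bucket 5 nonempty → append to chain.
Insert 317: h=5, bucket 5 nonempty → append to chain.
Insert 469: h=5, bucket 5 nonempty → append to chain.
Final buckets:
0: 640
1: 185
2: —
3: —
4: 892
5: 677 -> 37 -> 213 -> 317 -> 469
6: 894
7: —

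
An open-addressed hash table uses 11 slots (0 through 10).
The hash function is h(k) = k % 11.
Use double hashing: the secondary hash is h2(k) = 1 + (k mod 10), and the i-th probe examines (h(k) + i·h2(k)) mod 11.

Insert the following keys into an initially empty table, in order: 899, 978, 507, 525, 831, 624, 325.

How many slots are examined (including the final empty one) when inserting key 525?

2

899 hashes to 8; slot 8 is free → place at 8.
978 hashes to 10; slot 10 is free → place at 10.
507 hashes to 1; slot 1 is free → place at 1.
525 hashes to 8, h2=6; 8 taken → place at 3.
831 hashes to 6; slot 6 is free → place at 6.
624 hashes to 8, h2=5; 8 taken → place at 2.
325 hashes to 6, h2=6; 6,1 taken → place at 7.
Table: [—, 507, 624, 525, —, —, 831, 325, 899, —, 978]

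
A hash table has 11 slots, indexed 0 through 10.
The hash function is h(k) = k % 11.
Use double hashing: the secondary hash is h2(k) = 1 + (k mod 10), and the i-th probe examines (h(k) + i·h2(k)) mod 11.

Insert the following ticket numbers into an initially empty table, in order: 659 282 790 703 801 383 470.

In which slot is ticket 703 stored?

659: h=10 → slot 10
282: h=7 → slot 7
790: h=9 → slot 9
703: h=10, h2=4, probe 10,3 → slot 3
801: h=9, h2=2, probe 9,0 → slot 0
383: h=9, h2=4, probe 9,2 → slot 2
470: h=8 → slot 8
Table: [801, -, 383, 703, -, -, -, 282, 470, 790, 659]

3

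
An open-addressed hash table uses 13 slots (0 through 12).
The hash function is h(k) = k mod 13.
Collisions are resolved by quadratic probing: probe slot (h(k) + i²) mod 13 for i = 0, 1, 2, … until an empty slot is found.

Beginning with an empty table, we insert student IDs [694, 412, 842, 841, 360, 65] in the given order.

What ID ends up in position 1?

65

Insert 694: h=5, slot 5 empty → index 5.
Insert 412: h=9, slot 9 empty → index 9.
Insert 842: h=10, slot 10 empty → index 10.
Insert 841: h=9, slots 9,10 occupied → index 0.
Insert 360: h=9, slots 9,10,0,5 occupied → index 12.
Insert 65: h=0, slot 0 occupied → index 1.
Table: [841, 65, ∅, ∅, ∅, 694, ∅, ∅, ∅, 412, 842, ∅, 360]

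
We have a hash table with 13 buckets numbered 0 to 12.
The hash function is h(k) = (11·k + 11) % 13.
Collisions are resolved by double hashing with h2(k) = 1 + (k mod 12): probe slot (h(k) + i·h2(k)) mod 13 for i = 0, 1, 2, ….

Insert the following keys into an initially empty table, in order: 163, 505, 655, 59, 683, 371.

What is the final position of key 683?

8

163: h=10 => slot 10
505: h=2 => slot 2
655: h=1 => slot 1
59: h=10, h2=12, probe 10,9 => slot 9
683: h=10, h2=12, probe 10,9,8 => slot 8
371: h=10, h2=12, probe 10,9,8,7 => slot 7
Table: [-, 655, 505, -, -, -, -, 371, 683, 59, 163, -, -]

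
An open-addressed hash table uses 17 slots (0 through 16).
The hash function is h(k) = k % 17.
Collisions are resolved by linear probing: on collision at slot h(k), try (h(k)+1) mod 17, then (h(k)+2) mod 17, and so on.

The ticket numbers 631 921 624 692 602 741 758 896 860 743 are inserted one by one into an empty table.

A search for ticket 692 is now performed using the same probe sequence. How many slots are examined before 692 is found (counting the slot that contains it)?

2

631: h=2 → slot 2
921: h=3 → slot 3
624: h=12 → slot 12
692: h=12, probe 12,13 → slot 13
602: h=7 → slot 7
741: h=10 → slot 10
758: h=10, probe 10,11 → slot 11
896: h=12, probe 12,13,14 → slot 14
860: h=10, probe 10,11,12,13,14,15 → slot 15
743: h=12, probe 12,13,14,15,16 → slot 16
Table: [., ., 631, 921, ., ., ., 602, ., ., 741, 758, 624, 692, 896, 860, 743]
Lookup 692: h=12, probe 12,13 → found at 13.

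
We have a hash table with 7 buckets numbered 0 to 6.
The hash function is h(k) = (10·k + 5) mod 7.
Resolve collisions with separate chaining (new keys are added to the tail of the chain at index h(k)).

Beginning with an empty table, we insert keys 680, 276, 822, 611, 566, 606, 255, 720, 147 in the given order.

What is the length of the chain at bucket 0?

3

Insert 680: h=1, bucket 1 empty → new chain.
Insert 276: h=0, bucket 0 empty → new chain.
Insert 822: h=0, bucket 0 nonempty → append to chain.
Insert 611: h=4, bucket 4 empty → new chain.
Insert 566: h=2, bucket 2 empty → new chain.
Insert 606: h=3, bucket 3 empty → new chain.
Insert 255: h=0, bucket 0 nonempty → append to chain.
Insert 720: h=2, bucket 2 nonempty → append to chain.
Insert 147: h=5, bucket 5 empty → new chain.
Final buckets:
0: 276 -> 822 -> 255
1: 680
2: 566 -> 720
3: 606
4: 611
5: 147
6: ∅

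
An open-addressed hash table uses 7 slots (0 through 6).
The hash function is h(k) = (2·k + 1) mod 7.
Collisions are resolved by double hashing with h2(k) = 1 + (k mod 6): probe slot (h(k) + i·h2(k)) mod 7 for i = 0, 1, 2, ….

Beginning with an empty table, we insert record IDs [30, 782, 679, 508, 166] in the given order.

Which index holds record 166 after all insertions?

Insert 30: h=5, slot 5 empty => index 5.
Insert 782: h=4, slot 4 empty => index 4.
Insert 679: h=1, slot 1 empty => index 1.
Insert 508: h=2, slot 2 empty => index 2.
Insert 166: h=4, h2=5, slots 4,2 occupied => index 0.
Table: [166, 679, 508, ., 782, 30, .]

0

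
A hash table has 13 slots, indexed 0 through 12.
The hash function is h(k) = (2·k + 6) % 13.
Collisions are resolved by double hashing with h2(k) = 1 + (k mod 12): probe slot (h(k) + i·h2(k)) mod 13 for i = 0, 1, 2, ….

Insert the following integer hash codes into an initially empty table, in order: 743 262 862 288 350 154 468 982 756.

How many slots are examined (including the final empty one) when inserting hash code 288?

743 hashes to 10; slot 10 is free => place at 10.
262 hashes to 10, h2=11; 10 taken => place at 8.
862 hashes to 1; slot 1 is free => place at 1.
288 hashes to 10, h2=1; 10 taken => place at 11.
350 hashes to 4; slot 4 is free => place at 4.
154 hashes to 2; slot 2 is free => place at 2.
468 hashes to 6; slot 6 is free => place at 6.
982 hashes to 7; slot 7 is free => place at 7.
756 hashes to 10, h2=1; 10,11 taken => place at 12.
Table: [∅, 862, 154, ∅, 350, ∅, 468, 982, 262, ∅, 743, 288, 756]

2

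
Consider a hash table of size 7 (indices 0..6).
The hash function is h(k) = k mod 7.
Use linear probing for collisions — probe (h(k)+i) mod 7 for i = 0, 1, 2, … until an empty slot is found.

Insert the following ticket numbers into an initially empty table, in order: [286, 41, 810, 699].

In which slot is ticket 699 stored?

286: h=6 -> slot 6
41: h=6, probe 6,0 -> slot 0
810: h=5 -> slot 5
699: h=6, probe 6,0,1 -> slot 1
Table: [41, 699, ., ., ., 810, 286]

1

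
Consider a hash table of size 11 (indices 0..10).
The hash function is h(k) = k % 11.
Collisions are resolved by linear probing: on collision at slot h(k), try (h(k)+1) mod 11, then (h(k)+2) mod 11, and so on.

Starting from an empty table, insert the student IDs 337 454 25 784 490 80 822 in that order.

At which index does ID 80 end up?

Insert 337: h=7, slot 7 empty → index 7.
Insert 454: h=3, slot 3 empty → index 3.
Insert 25: h=3, slot 3 occupied → index 4.
Insert 784: h=3, slots 3,4 occupied → index 5.
Insert 490: h=6, slot 6 empty → index 6.
Insert 80: h=3, slots 3,4,5,6,7 occupied → index 8.
Insert 822: h=8, slot 8 occupied → index 9.
Table: [∅, ∅, ∅, 454, 25, 784, 490, 337, 80, 822, ∅]

8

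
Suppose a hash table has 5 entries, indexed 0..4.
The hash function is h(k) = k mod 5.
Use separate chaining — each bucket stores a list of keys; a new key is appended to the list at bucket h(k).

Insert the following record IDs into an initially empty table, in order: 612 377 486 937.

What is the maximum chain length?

3

612 → bucket 2
377 → bucket 2 (collision)
486 → bucket 1
937 → bucket 2 (collision)
Final buckets:
0: —
1: 486
2: 612 -> 377 -> 937
3: —
4: —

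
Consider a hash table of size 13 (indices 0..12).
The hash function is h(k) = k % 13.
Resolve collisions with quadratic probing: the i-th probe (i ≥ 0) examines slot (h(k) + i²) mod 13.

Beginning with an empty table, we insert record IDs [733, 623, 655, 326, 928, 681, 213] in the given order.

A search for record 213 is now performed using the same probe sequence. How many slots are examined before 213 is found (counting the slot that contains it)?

733 hashes to 5; slot 5 is free => place at 5.
623 hashes to 12; slot 12 is free => place at 12.
655 hashes to 5; 5 taken => place at 6.
326 hashes to 1; slot 1 is free => place at 1.
928 hashes to 5; 5,6 taken => place at 9.
681 hashes to 5; 5,6,9,1 taken => place at 8.
213 hashes to 5; 5,6,9,1,8 taken => place at 4.
Table: [., 326, ., ., 213, 733, 655, ., 681, 928, ., ., 623]
Lookup 213: h=5, probe 5,6,9,1,8,4 → found at 4.

6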